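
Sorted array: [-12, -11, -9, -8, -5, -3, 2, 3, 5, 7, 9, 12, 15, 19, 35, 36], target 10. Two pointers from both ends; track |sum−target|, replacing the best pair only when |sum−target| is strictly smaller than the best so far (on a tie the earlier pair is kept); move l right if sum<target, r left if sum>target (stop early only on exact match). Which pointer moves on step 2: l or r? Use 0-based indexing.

l=0 r=15: -12+36=24 d=14 *, r--
l=0 r=14: -12+35=23 d=13 *, r--

r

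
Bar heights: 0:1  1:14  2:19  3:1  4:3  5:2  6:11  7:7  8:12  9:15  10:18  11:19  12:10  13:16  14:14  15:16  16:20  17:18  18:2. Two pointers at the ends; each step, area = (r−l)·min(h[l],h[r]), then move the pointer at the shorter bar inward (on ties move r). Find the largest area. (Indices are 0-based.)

[0,18] min(1,2)*18=18 best=18 * → l++
[1,18] min(14,2)*17=34 best=34 * → r--
[1,17] min(14,18)*16=224 best=224 * → l++
[2,17] min(19,18)*15=270 best=270 * → r--
[2,16] min(19,20)*14=266 best=270 → l++
[3,16] min(1,20)*13=13 best=270 → l++
[4,16] min(3,20)*12=36 best=270 → l++
[5,16] min(2,20)*11=22 best=270 → l++
[6,16] min(11,20)*10=110 best=270 → l++
[7,16] min(7,20)*9=63 best=270 → l++
[8,16] min(12,20)*8=96 best=270 → l++
[9,16] min(15,20)*7=105 best=270 → l++
[10,16] min(18,20)*6=108 best=270 → l++
[11,16] min(19,20)*5=95 best=270 → l++
[12,16] min(10,20)*4=40 best=270 → l++
[13,16] min(16,20)*3=48 best=270 → l++
[14,16] min(14,20)*2=28 best=270 → l++
[15,16] min(16,20)*1=16 best=270 → l++

max area = 270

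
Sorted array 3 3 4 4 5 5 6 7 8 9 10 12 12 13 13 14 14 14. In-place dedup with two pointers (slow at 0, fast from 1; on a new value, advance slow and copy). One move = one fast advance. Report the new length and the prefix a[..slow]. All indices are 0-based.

(s=0,f=1) a[fast]=3=a[slow] dup → fast++
(s=0,f=2) a[fast]=4≠a[slow]=3 write a[1]=4 → slow++,fast++
(s=1,f=3) a[fast]=4=a[slow] dup → fast++
(s=1,f=4) a[fast]=5≠a[slow]=4 write a[2]=5 → slow++,fast++
(s=2,f=5) a[fast]=5=a[slow] dup → fast++
(s=2,f=6) a[fast]=6≠a[slow]=5 write a[3]=6 → slow++,fast++
(s=3,f=7) a[fast]=7≠a[slow]=6 write a[4]=7 → slow++,fast++
(s=4,f=8) a[fast]=8≠a[slow]=7 write a[5]=8 → slow++,fast++
(s=5,f=9) a[fast]=9≠a[slow]=8 write a[6]=9 → slow++,fast++
(s=6,f=10) a[fast]=10≠a[slow]=9 write a[7]=10 → slow++,fast++
(s=7,f=11) a[fast]=12≠a[slow]=10 write a[8]=12 → slow++,fast++
(s=8,f=12) a[fast]=12=a[slow] dup → fast++
(s=8,f=13) a[fast]=13≠a[slow]=12 write a[9]=13 → slow++,fast++
(s=9,f=14) a[fast]=13=a[slow] dup → fast++
(s=9,f=15) a[fast]=14≠a[slow]=13 write a[10]=14 → slow++,fast++
(s=10,f=16) a[fast]=14=a[slow] dup → fast++
(s=10,f=17) a[fast]=14=a[slow] dup → fast++

length 11; prefix = [3, 4, 5, 6, 7, 8, 9, 10, 12, 13, 14]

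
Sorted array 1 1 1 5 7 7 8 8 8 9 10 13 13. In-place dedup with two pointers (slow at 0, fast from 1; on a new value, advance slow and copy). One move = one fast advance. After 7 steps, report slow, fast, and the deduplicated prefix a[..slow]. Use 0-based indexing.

slow=0 fast=1: a[fast]=1=a[slow] dup, fast++
slow=0 fast=2: a[fast]=1=a[slow] dup, fast++
slow=0 fast=3: a[fast]=5≠a[slow]=1 write a[1]=5, slow++,fast++
slow=1 fast=4: a[fast]=7≠a[slow]=5 write a[2]=7, slow++,fast++
slow=2 fast=5: a[fast]=7=a[slow] dup, fast++
slow=2 fast=6: a[fast]=8≠a[slow]=7 write a[3]=8, slow++,fast++
slow=3 fast=7: a[fast]=8=a[slow] dup, fast++

slow=3, fast=8, prefix=[1, 5, 7, 8]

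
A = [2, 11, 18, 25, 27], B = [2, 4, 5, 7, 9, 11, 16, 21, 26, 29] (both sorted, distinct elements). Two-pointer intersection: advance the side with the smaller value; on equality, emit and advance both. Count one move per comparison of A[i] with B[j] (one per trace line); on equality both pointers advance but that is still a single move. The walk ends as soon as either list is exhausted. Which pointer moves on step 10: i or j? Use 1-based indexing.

i

i=1 j=1: 2==2 emit, i++,j++
i=2 j=2: 11>4, j++
i=2 j=3: 11>5, j++
i=2 j=4: 11>7, j++
i=2 j=5: 11>9, j++
i=2 j=6: 11==11 emit, i++,j++
i=3 j=7: 18>16, j++
i=3 j=8: 18<21, i++
i=4 j=8: 25>21, j++
i=4 j=9: 25<26, i++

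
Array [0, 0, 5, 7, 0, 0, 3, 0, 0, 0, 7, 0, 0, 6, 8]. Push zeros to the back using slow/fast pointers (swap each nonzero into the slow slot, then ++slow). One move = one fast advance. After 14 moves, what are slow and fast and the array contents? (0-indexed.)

slow=5, fast=14, a=[5, 7, 3, 7, 6, 0, 0, 0, 0, 0, 0, 0, 0, 0, 8]

(s=0,f=0) a[fast]=0 → fast++
(s=0,f=1) a[fast]=0 → fast++
(s=0,f=2) a[fast]=5≠0 swap→a[0]=5 → slow++,fast++
(s=1,f=3) a[fast]=7≠0 swap→a[1]=7 → slow++,fast++
(s=2,f=4) a[fast]=0 → fast++
(s=2,f=5) a[fast]=0 → fast++
(s=2,f=6) a[fast]=3≠0 swap→a[2]=3 → slow++,fast++
(s=3,f=7) a[fast]=0 → fast++
(s=3,f=8) a[fast]=0 → fast++
(s=3,f=9) a[fast]=0 → fast++
(s=3,f=10) a[fast]=7≠0 swap→a[3]=7 → slow++,fast++
(s=4,f=11) a[fast]=0 → fast++
(s=4,f=12) a[fast]=0 → fast++
(s=4,f=13) a[fast]=6≠0 swap→a[4]=6 → slow++,fast++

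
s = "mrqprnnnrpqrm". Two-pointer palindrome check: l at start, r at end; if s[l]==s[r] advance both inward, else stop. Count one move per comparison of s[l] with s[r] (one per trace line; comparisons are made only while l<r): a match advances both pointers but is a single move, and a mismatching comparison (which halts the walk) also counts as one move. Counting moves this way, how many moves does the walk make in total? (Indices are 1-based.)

[1,13] 'm'=='m' → l++,r--
[2,12] 'r'=='r' → l++,r--
[3,11] 'q'=='q' → l++,r--
[4,10] 'p'=='p' → l++,r--
[5,9] 'r'=='r' → l++,r--
[6,8] 'n'=='n' → l++,r--

6 moves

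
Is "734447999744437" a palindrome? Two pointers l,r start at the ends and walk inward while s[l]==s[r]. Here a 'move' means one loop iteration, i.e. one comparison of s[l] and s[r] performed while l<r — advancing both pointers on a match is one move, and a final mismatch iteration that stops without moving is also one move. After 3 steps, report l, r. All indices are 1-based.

l=4, r=12

[1,15] '7'=='7' → l++,r--
[2,14] '3'=='3' → l++,r--
[3,13] '4'=='4' → l++,r--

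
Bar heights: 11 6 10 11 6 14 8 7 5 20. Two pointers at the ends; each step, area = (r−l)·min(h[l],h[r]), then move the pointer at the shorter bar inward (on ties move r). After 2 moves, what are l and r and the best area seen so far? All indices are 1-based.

l=3, r=10, best area=99

[1,10] min(11,20)*9=99 best=99 * → l++
[2,10] min(6,20)*8=48 best=99 → l++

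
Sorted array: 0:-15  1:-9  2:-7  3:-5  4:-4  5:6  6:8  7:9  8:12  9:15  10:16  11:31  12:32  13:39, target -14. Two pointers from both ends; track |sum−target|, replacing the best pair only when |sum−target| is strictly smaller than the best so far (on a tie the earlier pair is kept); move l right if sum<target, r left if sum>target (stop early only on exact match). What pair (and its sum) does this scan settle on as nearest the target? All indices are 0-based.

[0,13] -15+39=24 d=38 * → r--
[0,12] -15+32=17 d=31 * → r--
[0,11] -15+31=16 d=30 * → r--
[0,10] -15+16=1 d=15 * → r--
[0,9] -15+15=0 d=14 * → r--
[0,8] -15+12=-3 d=11 * → r--
[0,7] -15+9=-6 d=8 * → r--
[0,6] -15+8=-7 d=7 * → r--
[0,5] -15+6=-9 d=5 * → r--
[0,4] -15+-4=-19 d=5 → l++
[1,4] -9+-4=-13 d=1 * → r--
[1,3] -9+-5=-14 d=0 * → stop

pair (-9, -5) with sum -14 (|Δ|=0)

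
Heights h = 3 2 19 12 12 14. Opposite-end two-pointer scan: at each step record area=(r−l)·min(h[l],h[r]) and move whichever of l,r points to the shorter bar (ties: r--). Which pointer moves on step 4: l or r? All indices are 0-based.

r

l=0 r=5: min(3,14)*5=15 best=15 *, l++
l=1 r=5: min(2,14)*4=8 best=15, l++
l=2 r=5: min(19,14)*3=42 best=42 *, r--
l=2 r=4: min(19,12)*2=24 best=42, r--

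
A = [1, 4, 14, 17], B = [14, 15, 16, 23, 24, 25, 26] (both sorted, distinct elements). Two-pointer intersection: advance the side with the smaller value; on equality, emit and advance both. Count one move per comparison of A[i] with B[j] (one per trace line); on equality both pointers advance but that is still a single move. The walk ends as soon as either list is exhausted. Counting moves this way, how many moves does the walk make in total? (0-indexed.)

6 moves

[i=0,j=0] 1<14 → i++
[i=1,j=0] 4<14 → i++
[i=2,j=0] 14==14 emit → i++,j++
[i=3,j=1] 17>15 → j++
[i=3,j=2] 17>16 → j++
[i=3,j=3] 17<23 → i++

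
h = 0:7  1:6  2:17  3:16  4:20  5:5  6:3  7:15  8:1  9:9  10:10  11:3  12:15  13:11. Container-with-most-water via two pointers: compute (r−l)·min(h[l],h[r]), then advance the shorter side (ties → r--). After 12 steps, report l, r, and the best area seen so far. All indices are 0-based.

[0,13] min(7,11)*13=91 best=91 * → l++
[1,13] min(6,11)*12=72 best=91 → l++
[2,13] min(17,11)*11=121 best=121 * → r--
[2,12] min(17,15)*10=150 best=150 * → r--
[2,11] min(17,3)*9=27 best=150 → r--
[2,10] min(17,10)*8=80 best=150 → r--
[2,9] min(17,9)*7=63 best=150 → r--
[2,8] min(17,1)*6=6 best=150 → r--
[2,7] min(17,15)*5=75 best=150 → r--
[2,6] min(17,3)*4=12 best=150 → r--
[2,5] min(17,5)*3=15 best=150 → r--
[2,4] min(17,20)*2=34 best=150 → l++

l=3, r=4, best area=150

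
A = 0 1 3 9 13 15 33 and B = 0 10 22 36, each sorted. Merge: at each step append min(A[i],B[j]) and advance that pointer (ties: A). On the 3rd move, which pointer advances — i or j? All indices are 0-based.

[i=0,j=0] A[i]=0<=B[j]=0 take 0 → i++
[i=1,j=0] A[i]=1>B[j]=0 take 0 → j++
[i=1,j=1] A[i]=1<=B[j]=10 take 1 → i++

i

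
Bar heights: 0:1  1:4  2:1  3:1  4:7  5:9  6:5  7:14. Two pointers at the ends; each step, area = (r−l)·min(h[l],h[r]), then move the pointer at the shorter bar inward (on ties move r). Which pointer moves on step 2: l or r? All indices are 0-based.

l

l=0 r=7: min(1,14)*7=7 best=7 *, l++
l=1 r=7: min(4,14)*6=24 best=24 *, l++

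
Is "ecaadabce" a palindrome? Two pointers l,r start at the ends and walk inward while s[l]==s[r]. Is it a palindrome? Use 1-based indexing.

not a palindrome (mismatch at 3,7)

l=1 r=9: 'e'=='e', l++,r--
l=2 r=8: 'c'=='c', l++,r--
l=3 r=7: 'a'!='b', stop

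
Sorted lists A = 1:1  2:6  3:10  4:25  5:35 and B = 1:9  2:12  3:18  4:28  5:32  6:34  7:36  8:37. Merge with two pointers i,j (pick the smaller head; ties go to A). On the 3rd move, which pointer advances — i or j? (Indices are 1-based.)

[i=1,j=1] A[i]=1<=B[j]=9 take 1 → i++
[i=2,j=1] A[i]=6<=B[j]=9 take 6 → i++
[i=3,j=1] A[i]=10>B[j]=9 take 9 → j++

j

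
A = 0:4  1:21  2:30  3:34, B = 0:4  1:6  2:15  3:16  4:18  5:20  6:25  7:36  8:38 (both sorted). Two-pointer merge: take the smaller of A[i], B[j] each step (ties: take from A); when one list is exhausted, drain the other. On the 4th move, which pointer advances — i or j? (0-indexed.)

j

i=0 j=0: A[i]=4<=B[j]=4 take 4, i++
i=1 j=0: A[i]=21>B[j]=4 take 4, j++
i=1 j=1: A[i]=21>B[j]=6 take 6, j++
i=1 j=2: A[i]=21>B[j]=15 take 15, j++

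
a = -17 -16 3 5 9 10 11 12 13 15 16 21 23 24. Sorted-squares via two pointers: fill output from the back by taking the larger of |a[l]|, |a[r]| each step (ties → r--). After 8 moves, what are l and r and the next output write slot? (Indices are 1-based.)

l=1 r=14: |-17|<=|24| out[14]=576, r--
l=1 r=13: |-17|<=|23| out[13]=529, r--
l=1 r=12: |-17|<=|21| out[12]=441, r--
l=1 r=11: |-17|>|16| out[11]=289, l++
l=2 r=11: |-16|<=|16| out[10]=256, r--
l=2 r=10: |-16|>|15| out[9]=256, l++
l=3 r=10: |3|<=|15| out[8]=225, r--
l=3 r=9: |3|<=|13| out[7]=169, r--

l=3, r=8, next write slot=6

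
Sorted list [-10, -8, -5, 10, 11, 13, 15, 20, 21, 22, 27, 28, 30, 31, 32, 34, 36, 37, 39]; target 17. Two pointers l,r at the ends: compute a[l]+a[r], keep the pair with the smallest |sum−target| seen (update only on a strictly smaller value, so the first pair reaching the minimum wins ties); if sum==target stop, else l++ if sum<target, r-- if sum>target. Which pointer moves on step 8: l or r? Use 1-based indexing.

r

[1,19] -10+39=29 d=12 * → r--
[1,18] -10+37=27 d=10 * → r--
[1,17] -10+36=26 d=9 * → r--
[1,16] -10+34=24 d=7 * → r--
[1,15] -10+32=22 d=5 * → r--
[1,14] -10+31=21 d=4 * → r--
[1,13] -10+30=20 d=3 * → r--
[1,12] -10+28=18 d=1 * → r--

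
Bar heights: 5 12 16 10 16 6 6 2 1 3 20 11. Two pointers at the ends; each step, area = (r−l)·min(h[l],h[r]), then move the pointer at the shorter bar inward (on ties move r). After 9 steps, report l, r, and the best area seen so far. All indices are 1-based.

l=9, r=11, best area=128

[1,12] min(5,11)*11=55 best=55 * → l++
[2,12] min(12,11)*10=110 best=110 * → r--
[2,11] min(12,20)*9=108 best=110 → l++
[3,11] min(16,20)*8=128 best=128 * → l++
[4,11] min(10,20)*7=70 best=128 → l++
[5,11] min(16,20)*6=96 best=128 → l++
[6,11] min(6,20)*5=30 best=128 → l++
[7,11] min(6,20)*4=24 best=128 → l++
[8,11] min(2,20)*3=6 best=128 → l++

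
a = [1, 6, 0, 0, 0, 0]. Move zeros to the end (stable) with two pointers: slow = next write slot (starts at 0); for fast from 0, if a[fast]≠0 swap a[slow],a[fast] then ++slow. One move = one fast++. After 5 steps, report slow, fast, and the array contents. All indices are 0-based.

slow=2, fast=5, a=[1, 6, 0, 0, 0, 0]

(s=0,f=0) a[fast]=1≠0 swap→a[0]=1 → slow++,fast++
(s=1,f=1) a[fast]=6≠0 swap→a[1]=6 → slow++,fast++
(s=2,f=2) a[fast]=0 → fast++
(s=2,f=3) a[fast]=0 → fast++
(s=2,f=4) a[fast]=0 → fast++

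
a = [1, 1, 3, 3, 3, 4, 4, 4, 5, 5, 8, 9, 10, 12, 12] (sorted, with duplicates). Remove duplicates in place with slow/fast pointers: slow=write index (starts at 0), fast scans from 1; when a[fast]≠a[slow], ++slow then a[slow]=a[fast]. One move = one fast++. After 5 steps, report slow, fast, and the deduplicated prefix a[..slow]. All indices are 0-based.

slow=0 fast=1: a[fast]=1=a[slow] dup, fast++
slow=0 fast=2: a[fast]=3≠a[slow]=1 write a[1]=3, slow++,fast++
slow=1 fast=3: a[fast]=3=a[slow] dup, fast++
slow=1 fast=4: a[fast]=3=a[slow] dup, fast++
slow=1 fast=5: a[fast]=4≠a[slow]=3 write a[2]=4, slow++,fast++

slow=2, fast=6, prefix=[1, 3, 4]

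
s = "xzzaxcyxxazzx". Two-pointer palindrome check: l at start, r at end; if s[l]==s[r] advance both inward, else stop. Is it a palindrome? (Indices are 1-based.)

[1,13] 'x'=='x' → l++,r--
[2,12] 'z'=='z' → l++,r--
[3,11] 'z'=='z' → l++,r--
[4,10] 'a'=='a' → l++,r--
[5,9] 'x'=='x' → l++,r--
[6,8] 'c'!='x' → stop

not a palindrome (mismatch at 6,8)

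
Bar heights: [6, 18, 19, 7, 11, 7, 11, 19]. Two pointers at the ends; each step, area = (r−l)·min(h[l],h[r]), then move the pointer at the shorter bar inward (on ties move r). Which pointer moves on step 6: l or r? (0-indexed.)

r

l=0 r=7: min(6,19)*7=42 best=42 *, l++
l=1 r=7: min(18,19)*6=108 best=108 *, l++
l=2 r=7: min(19,19)*5=95 best=108, r--
l=2 r=6: min(19,11)*4=44 best=108, r--
l=2 r=5: min(19,7)*3=21 best=108, r--
l=2 r=4: min(19,11)*2=22 best=108, r--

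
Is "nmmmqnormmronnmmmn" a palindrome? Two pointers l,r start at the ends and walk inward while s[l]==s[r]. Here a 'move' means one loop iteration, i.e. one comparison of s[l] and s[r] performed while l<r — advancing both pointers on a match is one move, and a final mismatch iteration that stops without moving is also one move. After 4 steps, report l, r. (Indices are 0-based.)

l=4, r=13

l=0 r=17: 'n'=='n', l++,r--
l=1 r=16: 'm'=='m', l++,r--
l=2 r=15: 'm'=='m', l++,r--
l=3 r=14: 'm'=='m', l++,r--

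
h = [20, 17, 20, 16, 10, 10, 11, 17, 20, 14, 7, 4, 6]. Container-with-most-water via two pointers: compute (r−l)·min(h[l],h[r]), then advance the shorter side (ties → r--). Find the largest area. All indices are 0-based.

[0,12] min(20,6)*12=72 best=72 * → r--
[0,11] min(20,4)*11=44 best=72 → r--
[0,10] min(20,7)*10=70 best=72 → r--
[0,9] min(20,14)*9=126 best=126 * → r--
[0,8] min(20,20)*8=160 best=160 * → r--
[0,7] min(20,17)*7=119 best=160 → r--
[0,6] min(20,11)*6=66 best=160 → r--
[0,5] min(20,10)*5=50 best=160 → r--
[0,4] min(20,10)*4=40 best=160 → r--
[0,3] min(20,16)*3=48 best=160 → r--
[0,2] min(20,20)*2=40 best=160 → r--
[0,1] min(20,17)*1=17 best=160 → r--

max area = 160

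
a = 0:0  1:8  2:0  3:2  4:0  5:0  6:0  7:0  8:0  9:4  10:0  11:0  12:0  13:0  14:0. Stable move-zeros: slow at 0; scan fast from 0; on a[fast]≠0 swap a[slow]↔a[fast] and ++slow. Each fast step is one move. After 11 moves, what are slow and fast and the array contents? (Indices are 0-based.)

slow=3, fast=11, a=[8, 2, 4, 0, 0, 0, 0, 0, 0, 0, 0, 0, 0, 0, 0]

(s=0,f=0) a[fast]=0 → fast++
(s=0,f=1) a[fast]=8≠0 swap→a[0]=8 → slow++,fast++
(s=1,f=2) a[fast]=0 → fast++
(s=1,f=3) a[fast]=2≠0 swap→a[1]=2 → slow++,fast++
(s=2,f=4) a[fast]=0 → fast++
(s=2,f=5) a[fast]=0 → fast++
(s=2,f=6) a[fast]=0 → fast++
(s=2,f=7) a[fast]=0 → fast++
(s=2,f=8) a[fast]=0 → fast++
(s=2,f=9) a[fast]=4≠0 swap→a[2]=4 → slow++,fast++
(s=3,f=10) a[fast]=0 → fast++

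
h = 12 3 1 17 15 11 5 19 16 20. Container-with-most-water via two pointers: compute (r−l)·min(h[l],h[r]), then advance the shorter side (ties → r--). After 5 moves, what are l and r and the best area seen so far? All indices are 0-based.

l=0 r=9: min(12,20)*9=108 best=108 *, l++
l=1 r=9: min(3,20)*8=24 best=108, l++
l=2 r=9: min(1,20)*7=7 best=108, l++
l=3 r=9: min(17,20)*6=102 best=108, l++
l=4 r=9: min(15,20)*5=75 best=108, l++

l=5, r=9, best area=108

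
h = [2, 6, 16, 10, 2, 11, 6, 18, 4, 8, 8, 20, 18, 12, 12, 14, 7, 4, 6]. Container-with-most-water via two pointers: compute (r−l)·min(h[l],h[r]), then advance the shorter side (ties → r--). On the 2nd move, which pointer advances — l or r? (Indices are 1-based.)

r

[1,19] min(2,6)*18=36 best=36 * → l++
[2,19] min(6,6)*17=102 best=102 * → r--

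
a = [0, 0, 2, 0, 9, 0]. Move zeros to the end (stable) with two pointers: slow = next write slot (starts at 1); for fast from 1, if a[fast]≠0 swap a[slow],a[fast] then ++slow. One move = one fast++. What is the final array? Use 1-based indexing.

[2, 9, 0, 0, 0, 0]

(s=1,f=1) a[fast]=0 → fast++
(s=1,f=2) a[fast]=0 → fast++
(s=1,f=3) a[fast]=2≠0 swap→a[1]=2 → slow++,fast++
(s=2,f=4) a[fast]=0 → fast++
(s=2,f=5) a[fast]=9≠0 swap→a[2]=9 → slow++,fast++
(s=3,f=6) a[fast]=0 → fast++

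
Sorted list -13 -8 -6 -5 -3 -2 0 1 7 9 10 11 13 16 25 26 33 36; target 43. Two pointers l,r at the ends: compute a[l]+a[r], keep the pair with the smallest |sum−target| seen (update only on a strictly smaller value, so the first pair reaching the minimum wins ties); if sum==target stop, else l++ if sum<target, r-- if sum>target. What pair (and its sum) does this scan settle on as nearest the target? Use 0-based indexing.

[0,17] -13+36=23 d=20 * → l++
[1,17] -8+36=28 d=15 * → l++
[2,17] -6+36=30 d=13 * → l++
[3,17] -5+36=31 d=12 * → l++
[4,17] -3+36=33 d=10 * → l++
[5,17] -2+36=34 d=9 * → l++
[6,17] 0+36=36 d=7 * → l++
[7,17] 1+36=37 d=6 * → l++
[8,17] 7+36=43 d=0 * → stop

pair (7, 36) with sum 43 (|Δ|=0)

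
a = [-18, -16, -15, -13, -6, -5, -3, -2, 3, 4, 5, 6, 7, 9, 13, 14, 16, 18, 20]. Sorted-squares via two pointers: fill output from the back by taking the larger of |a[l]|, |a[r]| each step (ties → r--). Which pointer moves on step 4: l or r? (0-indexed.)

[0,18] |-18|<=|20| out[18]=400 → r--
[0,17] |-18|<=|18| out[17]=324 → r--
[0,16] |-18|>|16| out[16]=324 → l++
[1,16] |-16|<=|16| out[15]=256 → r--

r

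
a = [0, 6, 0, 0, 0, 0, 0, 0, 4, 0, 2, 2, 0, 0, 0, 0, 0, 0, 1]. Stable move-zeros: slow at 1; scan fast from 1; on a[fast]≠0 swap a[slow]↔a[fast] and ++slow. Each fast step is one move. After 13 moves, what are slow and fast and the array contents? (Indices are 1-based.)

slow=1 fast=1: a[fast]=0, fast++
slow=1 fast=2: a[fast]=6≠0 swap→a[1]=6, slow++,fast++
slow=2 fast=3: a[fast]=0, fast++
slow=2 fast=4: a[fast]=0, fast++
slow=2 fast=5: a[fast]=0, fast++
slow=2 fast=6: a[fast]=0, fast++
slow=2 fast=7: a[fast]=0, fast++
slow=2 fast=8: a[fast]=0, fast++
slow=2 fast=9: a[fast]=4≠0 swap→a[2]=4, slow++,fast++
slow=3 fast=10: a[fast]=0, fast++
slow=3 fast=11: a[fast]=2≠0 swap→a[3]=2, slow++,fast++
slow=4 fast=12: a[fast]=2≠0 swap→a[4]=2, slow++,fast++
slow=5 fast=13: a[fast]=0, fast++

slow=5, fast=14, a=[6, 4, 2, 2, 0, 0, 0, 0, 0, 0, 0, 0, 0, 0, 0, 0, 0, 0, 1]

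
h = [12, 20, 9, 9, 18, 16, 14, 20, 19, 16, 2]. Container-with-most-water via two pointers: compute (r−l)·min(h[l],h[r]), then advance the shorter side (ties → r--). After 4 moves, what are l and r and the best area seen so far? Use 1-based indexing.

l=2, r=8, best area=133

[1,11] min(12,2)*10=20 best=20 * → r--
[1,10] min(12,16)*9=108 best=108 * → l++
[2,10] min(20,16)*8=128 best=128 * → r--
[2,9] min(20,19)*7=133 best=133 * → r--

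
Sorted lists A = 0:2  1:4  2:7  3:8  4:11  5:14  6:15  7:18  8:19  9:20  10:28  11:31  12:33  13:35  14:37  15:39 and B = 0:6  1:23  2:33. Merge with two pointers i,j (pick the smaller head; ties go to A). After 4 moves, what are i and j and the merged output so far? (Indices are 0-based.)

i=3, j=1, merged so far=[2, 4, 6, 7]

i=0 j=0: A[i]=2<=B[j]=6 take 2, i++
i=1 j=0: A[i]=4<=B[j]=6 take 4, i++
i=2 j=0: A[i]=7>B[j]=6 take 6, j++
i=2 j=1: A[i]=7<=B[j]=23 take 7, i++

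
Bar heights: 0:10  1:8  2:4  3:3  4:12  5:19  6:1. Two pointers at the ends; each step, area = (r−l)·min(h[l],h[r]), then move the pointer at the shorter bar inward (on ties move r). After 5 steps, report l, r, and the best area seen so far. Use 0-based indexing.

[0,6] min(10,1)*6=6 best=6 * → r--
[0,5] min(10,19)*5=50 best=50 * → l++
[1,5] min(8,19)*4=32 best=50 → l++
[2,5] min(4,19)*3=12 best=50 → l++
[3,5] min(3,19)*2=6 best=50 → l++

l=4, r=5, best area=50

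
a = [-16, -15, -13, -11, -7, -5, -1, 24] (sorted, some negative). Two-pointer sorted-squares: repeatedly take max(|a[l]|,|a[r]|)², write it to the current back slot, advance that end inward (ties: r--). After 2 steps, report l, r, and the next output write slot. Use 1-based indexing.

l=2, r=7, next write slot=6

l=1 r=8: |-16|<=|24| out[8]=576, r--
l=1 r=7: |-16|>|-1| out[7]=256, l++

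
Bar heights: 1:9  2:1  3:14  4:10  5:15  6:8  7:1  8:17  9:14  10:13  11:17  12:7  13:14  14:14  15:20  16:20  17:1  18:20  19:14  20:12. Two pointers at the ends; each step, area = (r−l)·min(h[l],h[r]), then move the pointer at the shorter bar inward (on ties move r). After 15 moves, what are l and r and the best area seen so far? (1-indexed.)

l=14, r=18, best area=224

l=1 r=20: min(9,12)*19=171 best=171 *, l++
l=2 r=20: min(1,12)*18=18 best=171, l++
l=3 r=20: min(14,12)*17=204 best=204 *, r--
l=3 r=19: min(14,14)*16=224 best=224 *, r--
l=3 r=18: min(14,20)*15=210 best=224, l++
l=4 r=18: min(10,20)*14=140 best=224, l++
l=5 r=18: min(15,20)*13=195 best=224, l++
l=6 r=18: min(8,20)*12=96 best=224, l++
l=7 r=18: min(1,20)*11=11 best=224, l++
l=8 r=18: min(17,20)*10=170 best=224, l++
l=9 r=18: min(14,20)*9=126 best=224, l++
l=10 r=18: min(13,20)*8=104 best=224, l++
l=11 r=18: min(17,20)*7=119 best=224, l++
l=12 r=18: min(7,20)*6=42 best=224, l++
l=13 r=18: min(14,20)*5=70 best=224, l++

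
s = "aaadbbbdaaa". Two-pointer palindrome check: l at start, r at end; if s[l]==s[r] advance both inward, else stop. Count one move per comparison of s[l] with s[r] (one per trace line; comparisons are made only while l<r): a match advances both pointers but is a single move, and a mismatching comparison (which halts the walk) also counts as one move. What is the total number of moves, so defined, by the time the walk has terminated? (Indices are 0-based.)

l=0 r=10: 'a'=='a', l++,r--
l=1 r=9: 'a'=='a', l++,r--
l=2 r=8: 'a'=='a', l++,r--
l=3 r=7: 'd'=='d', l++,r--
l=4 r=6: 'b'=='b', l++,r--

5 moves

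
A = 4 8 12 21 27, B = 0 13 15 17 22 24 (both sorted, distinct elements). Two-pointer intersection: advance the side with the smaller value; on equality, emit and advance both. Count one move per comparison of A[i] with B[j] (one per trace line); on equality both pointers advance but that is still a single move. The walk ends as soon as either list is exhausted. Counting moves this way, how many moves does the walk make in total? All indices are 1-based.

i=1 j=1: 4>0, j++
i=1 j=2: 4<13, i++
i=2 j=2: 8<13, i++
i=3 j=2: 12<13, i++
i=4 j=2: 21>13, j++
i=4 j=3: 21>15, j++
i=4 j=4: 21>17, j++
i=4 j=5: 21<22, i++
i=5 j=5: 27>22, j++
i=5 j=6: 27>24, j++

10 moves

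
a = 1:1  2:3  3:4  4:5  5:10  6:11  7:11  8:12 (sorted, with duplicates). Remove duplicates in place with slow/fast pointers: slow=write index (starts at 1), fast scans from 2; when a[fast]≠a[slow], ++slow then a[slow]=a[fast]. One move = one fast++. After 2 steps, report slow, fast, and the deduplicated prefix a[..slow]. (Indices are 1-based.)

(s=1,f=2) a[fast]=3≠a[slow]=1 write a[2]=3 → slow++,fast++
(s=2,f=3) a[fast]=4≠a[slow]=3 write a[3]=4 → slow++,fast++

slow=3, fast=4, prefix=[1, 3, 4]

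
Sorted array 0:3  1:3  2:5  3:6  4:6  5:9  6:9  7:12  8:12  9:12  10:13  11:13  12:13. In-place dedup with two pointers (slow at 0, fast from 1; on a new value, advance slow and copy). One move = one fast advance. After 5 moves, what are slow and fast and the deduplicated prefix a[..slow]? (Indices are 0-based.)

slow=3, fast=6, prefix=[3, 5, 6, 9]

slow=0 fast=1: a[fast]=3=a[slow] dup, fast++
slow=0 fast=2: a[fast]=5≠a[slow]=3 write a[1]=5, slow++,fast++
slow=1 fast=3: a[fast]=6≠a[slow]=5 write a[2]=6, slow++,fast++
slow=2 fast=4: a[fast]=6=a[slow] dup, fast++
slow=2 fast=5: a[fast]=9≠a[slow]=6 write a[3]=9, slow++,fast++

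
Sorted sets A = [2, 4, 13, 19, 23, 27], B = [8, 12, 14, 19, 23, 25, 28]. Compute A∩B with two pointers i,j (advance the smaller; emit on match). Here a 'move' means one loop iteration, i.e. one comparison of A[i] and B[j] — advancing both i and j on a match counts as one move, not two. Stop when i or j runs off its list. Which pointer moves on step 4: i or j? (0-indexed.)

j

i=0 j=0: 2<8, i++
i=1 j=0: 4<8, i++
i=2 j=0: 13>8, j++
i=2 j=1: 13>12, j++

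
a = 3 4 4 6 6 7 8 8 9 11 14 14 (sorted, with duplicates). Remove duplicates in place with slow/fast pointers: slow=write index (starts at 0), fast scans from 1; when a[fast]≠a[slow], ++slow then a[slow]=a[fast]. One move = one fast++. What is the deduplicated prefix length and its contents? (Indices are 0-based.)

(s=0,f=1) a[fast]=4≠a[slow]=3 write a[1]=4 → slow++,fast++
(s=1,f=2) a[fast]=4=a[slow] dup → fast++
(s=1,f=3) a[fast]=6≠a[slow]=4 write a[2]=6 → slow++,fast++
(s=2,f=4) a[fast]=6=a[slow] dup → fast++
(s=2,f=5) a[fast]=7≠a[slow]=6 write a[3]=7 → slow++,fast++
(s=3,f=6) a[fast]=8≠a[slow]=7 write a[4]=8 → slow++,fast++
(s=4,f=7) a[fast]=8=a[slow] dup → fast++
(s=4,f=8) a[fast]=9≠a[slow]=8 write a[5]=9 → slow++,fast++
(s=5,f=9) a[fast]=11≠a[slow]=9 write a[6]=11 → slow++,fast++
(s=6,f=10) a[fast]=14≠a[slow]=11 write a[7]=14 → slow++,fast++
(s=7,f=11) a[fast]=14=a[slow] dup → fast++

length 8; prefix = [3, 4, 6, 7, 8, 9, 11, 14]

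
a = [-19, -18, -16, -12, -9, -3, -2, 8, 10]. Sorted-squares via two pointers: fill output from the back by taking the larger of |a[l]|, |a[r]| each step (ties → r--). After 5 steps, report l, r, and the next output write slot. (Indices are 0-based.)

[0,8] |-19|>|10| out[8]=361 → l++
[1,8] |-18|>|10| out[7]=324 → l++
[2,8] |-16|>|10| out[6]=256 → l++
[3,8] |-12|>|10| out[5]=144 → l++
[4,8] |-9|<=|10| out[4]=100 → r--

l=4, r=7, next write slot=3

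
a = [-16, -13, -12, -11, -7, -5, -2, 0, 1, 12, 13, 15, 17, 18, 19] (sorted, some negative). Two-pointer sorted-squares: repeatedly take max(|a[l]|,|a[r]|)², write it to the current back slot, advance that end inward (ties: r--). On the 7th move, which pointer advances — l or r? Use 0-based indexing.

[0,14] |-16|<=|19| out[14]=361 → r--
[0,13] |-16|<=|18| out[13]=324 → r--
[0,12] |-16|<=|17| out[12]=289 → r--
[0,11] |-16|>|15| out[11]=256 → l++
[1,11] |-13|<=|15| out[10]=225 → r--
[1,10] |-13|<=|13| out[9]=169 → r--
[1,9] |-13|>|12| out[8]=169 → l++

l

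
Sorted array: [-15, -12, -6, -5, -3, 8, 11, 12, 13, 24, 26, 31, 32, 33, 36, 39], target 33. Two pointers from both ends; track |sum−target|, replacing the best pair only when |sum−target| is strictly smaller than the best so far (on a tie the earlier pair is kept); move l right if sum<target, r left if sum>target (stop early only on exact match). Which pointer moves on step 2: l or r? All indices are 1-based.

l

l=1 r=16: -15+39=24 d=9 *, l++
l=2 r=16: -12+39=27 d=6 *, l++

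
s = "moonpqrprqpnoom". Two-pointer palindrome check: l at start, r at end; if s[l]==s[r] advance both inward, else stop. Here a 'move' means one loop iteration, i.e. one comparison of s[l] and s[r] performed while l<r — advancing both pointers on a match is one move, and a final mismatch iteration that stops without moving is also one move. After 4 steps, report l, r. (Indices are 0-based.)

l=4, r=10

[0,14] 'm'=='m' → l++,r--
[1,13] 'o'=='o' → l++,r--
[2,12] 'o'=='o' → l++,r--
[3,11] 'n'=='n' → l++,r--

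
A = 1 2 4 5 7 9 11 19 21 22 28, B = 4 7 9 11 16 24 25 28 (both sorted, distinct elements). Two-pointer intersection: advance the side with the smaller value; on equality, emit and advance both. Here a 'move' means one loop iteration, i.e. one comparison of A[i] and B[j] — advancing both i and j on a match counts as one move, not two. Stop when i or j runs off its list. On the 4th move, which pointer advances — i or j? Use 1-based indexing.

i

i=1 j=1: 1<4, i++
i=2 j=1: 2<4, i++
i=3 j=1: 4==4 emit, i++,j++
i=4 j=2: 5<7, i++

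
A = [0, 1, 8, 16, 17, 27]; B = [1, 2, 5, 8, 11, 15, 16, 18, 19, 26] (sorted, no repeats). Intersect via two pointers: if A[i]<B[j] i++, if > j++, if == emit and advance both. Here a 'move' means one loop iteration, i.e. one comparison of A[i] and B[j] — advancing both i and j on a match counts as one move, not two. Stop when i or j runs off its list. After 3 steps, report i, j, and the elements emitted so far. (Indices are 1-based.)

[i=1,j=1] 0<1 → i++
[i=2,j=1] 1==1 emit → i++,j++
[i=3,j=2] 8>2 → j++

i=3, j=3, emitted=[1]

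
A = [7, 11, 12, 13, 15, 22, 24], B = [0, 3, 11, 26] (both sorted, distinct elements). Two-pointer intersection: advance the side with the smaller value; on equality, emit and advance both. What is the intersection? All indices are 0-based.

i=0 j=0: 7>0, j++
i=0 j=1: 7>3, j++
i=0 j=2: 7<11, i++
i=1 j=2: 11==11 emit, i++,j++
i=2 j=3: 12<26, i++
i=3 j=3: 13<26, i++
i=4 j=3: 15<26, i++
i=5 j=3: 22<26, i++
i=6 j=3: 24<26, i++

intersection = [11]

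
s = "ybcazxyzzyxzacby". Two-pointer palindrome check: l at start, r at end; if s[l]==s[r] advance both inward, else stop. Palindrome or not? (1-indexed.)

[1,16] 'y'=='y' → l++,r--
[2,15] 'b'=='b' → l++,r--
[3,14] 'c'=='c' → l++,r--
[4,13] 'a'=='a' → l++,r--
[5,12] 'z'=='z' → l++,r--
[6,11] 'x'=='x' → l++,r--
[7,10] 'y'=='y' → l++,r--
[8,9] 'z'=='z' → l++,r--

palindrome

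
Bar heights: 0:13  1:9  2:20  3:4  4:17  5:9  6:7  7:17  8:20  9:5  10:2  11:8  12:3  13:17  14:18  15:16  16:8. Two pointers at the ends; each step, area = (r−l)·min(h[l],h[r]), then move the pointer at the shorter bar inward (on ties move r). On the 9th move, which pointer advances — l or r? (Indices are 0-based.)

[0,16] min(13,8)*16=128 best=128 * → r--
[0,15] min(13,16)*15=195 best=195 * → l++
[1,15] min(9,16)*14=126 best=195 → l++
[2,15] min(20,16)*13=208 best=208 * → r--
[2,14] min(20,18)*12=216 best=216 * → r--
[2,13] min(20,17)*11=187 best=216 → r--
[2,12] min(20,3)*10=30 best=216 → r--
[2,11] min(20,8)*9=72 best=216 → r--
[2,10] min(20,2)*8=16 best=216 → r--

r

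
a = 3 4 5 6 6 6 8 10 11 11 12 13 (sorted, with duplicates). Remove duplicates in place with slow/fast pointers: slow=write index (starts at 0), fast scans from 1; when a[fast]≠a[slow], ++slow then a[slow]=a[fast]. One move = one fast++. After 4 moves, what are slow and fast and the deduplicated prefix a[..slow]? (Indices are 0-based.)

slow=0 fast=1: a[fast]=4≠a[slow]=3 write a[1]=4, slow++,fast++
slow=1 fast=2: a[fast]=5≠a[slow]=4 write a[2]=5, slow++,fast++
slow=2 fast=3: a[fast]=6≠a[slow]=5 write a[3]=6, slow++,fast++
slow=3 fast=4: a[fast]=6=a[slow] dup, fast++

slow=3, fast=5, prefix=[3, 4, 5, 6]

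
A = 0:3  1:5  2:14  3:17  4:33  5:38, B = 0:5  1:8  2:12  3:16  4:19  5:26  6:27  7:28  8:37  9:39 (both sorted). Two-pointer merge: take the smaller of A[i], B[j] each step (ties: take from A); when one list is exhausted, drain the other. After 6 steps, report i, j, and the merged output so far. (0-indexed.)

i=0 j=0: A[i]=3<=B[j]=5 take 3, i++
i=1 j=0: A[i]=5<=B[j]=5 take 5, i++
i=2 j=0: A[i]=14>B[j]=5 take 5, j++
i=2 j=1: A[i]=14>B[j]=8 take 8, j++
i=2 j=2: A[i]=14>B[j]=12 take 12, j++
i=2 j=3: A[i]=14<=B[j]=16 take 14, i++

i=3, j=3, merged so far=[3, 5, 5, 8, 12, 14]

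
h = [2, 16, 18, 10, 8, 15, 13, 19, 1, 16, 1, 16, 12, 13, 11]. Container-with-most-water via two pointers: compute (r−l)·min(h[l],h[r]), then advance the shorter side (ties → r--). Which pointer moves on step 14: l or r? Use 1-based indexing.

l=1 r=15: min(2,11)*14=28 best=28 *, l++
l=2 r=15: min(16,11)*13=143 best=143 *, r--
l=2 r=14: min(16,13)*12=156 best=156 *, r--
l=2 r=13: min(16,12)*11=132 best=156, r--
l=2 r=12: min(16,16)*10=160 best=160 *, r--
l=2 r=11: min(16,1)*9=9 best=160, r--
l=2 r=10: min(16,16)*8=128 best=160, r--
l=2 r=9: min(16,1)*7=7 best=160, r--
l=2 r=8: min(16,19)*6=96 best=160, l++
l=3 r=8: min(18,19)*5=90 best=160, l++
l=4 r=8: min(10,19)*4=40 best=160, l++
l=5 r=8: min(8,19)*3=24 best=160, l++
l=6 r=8: min(15,19)*2=30 best=160, l++
l=7 r=8: min(13,19)*1=13 best=160, l++

l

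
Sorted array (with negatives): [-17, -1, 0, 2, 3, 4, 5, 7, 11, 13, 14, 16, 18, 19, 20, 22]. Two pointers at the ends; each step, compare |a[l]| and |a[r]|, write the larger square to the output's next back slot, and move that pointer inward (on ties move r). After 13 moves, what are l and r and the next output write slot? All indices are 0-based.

l=1, r=3, next write slot=2

l=0 r=15: |-17|<=|22| out[15]=484, r--
l=0 r=14: |-17|<=|20| out[14]=400, r--
l=0 r=13: |-17|<=|19| out[13]=361, r--
l=0 r=12: |-17|<=|18| out[12]=324, r--
l=0 r=11: |-17|>|16| out[11]=289, l++
l=1 r=11: |-1|<=|16| out[10]=256, r--
l=1 r=10: |-1|<=|14| out[9]=196, r--
l=1 r=9: |-1|<=|13| out[8]=169, r--
l=1 r=8: |-1|<=|11| out[7]=121, r--
l=1 r=7: |-1|<=|7| out[6]=49, r--
l=1 r=6: |-1|<=|5| out[5]=25, r--
l=1 r=5: |-1|<=|4| out[4]=16, r--
l=1 r=4: |-1|<=|3| out[3]=9, r--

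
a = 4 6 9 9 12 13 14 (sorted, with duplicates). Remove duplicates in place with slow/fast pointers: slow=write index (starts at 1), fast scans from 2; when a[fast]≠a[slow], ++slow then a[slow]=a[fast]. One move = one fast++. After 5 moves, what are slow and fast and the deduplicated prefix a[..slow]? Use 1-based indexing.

slow=1 fast=2: a[fast]=6≠a[slow]=4 write a[2]=6, slow++,fast++
slow=2 fast=3: a[fast]=9≠a[slow]=6 write a[3]=9, slow++,fast++
slow=3 fast=4: a[fast]=9=a[slow] dup, fast++
slow=3 fast=5: a[fast]=12≠a[slow]=9 write a[4]=12, slow++,fast++
slow=4 fast=6: a[fast]=13≠a[slow]=12 write a[5]=13, slow++,fast++

slow=5, fast=7, prefix=[4, 6, 9, 12, 13]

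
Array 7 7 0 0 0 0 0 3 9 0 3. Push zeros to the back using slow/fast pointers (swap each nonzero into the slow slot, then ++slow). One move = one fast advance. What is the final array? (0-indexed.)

(s=0,f=0) a[fast]=7≠0 swap→a[0]=7 → slow++,fast++
(s=1,f=1) a[fast]=7≠0 swap→a[1]=7 → slow++,fast++
(s=2,f=2) a[fast]=0 → fast++
(s=2,f=3) a[fast]=0 → fast++
(s=2,f=4) a[fast]=0 → fast++
(s=2,f=5) a[fast]=0 → fast++
(s=2,f=6) a[fast]=0 → fast++
(s=2,f=7) a[fast]=3≠0 swap→a[2]=3 → slow++,fast++
(s=3,f=8) a[fast]=9≠0 swap→a[3]=9 → slow++,fast++
(s=4,f=9) a[fast]=0 → fast++
(s=4,f=10) a[fast]=3≠0 swap→a[4]=3 → slow++,fast++

[7, 7, 3, 9, 3, 0, 0, 0, 0, 0, 0]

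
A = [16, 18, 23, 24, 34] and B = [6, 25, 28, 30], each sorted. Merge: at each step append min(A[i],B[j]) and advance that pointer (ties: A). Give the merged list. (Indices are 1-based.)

i=1 j=1: A[i]=16>B[j]=6 take 6, j++
i=1 j=2: A[i]=16<=B[j]=25 take 16, i++
i=2 j=2: A[i]=18<=B[j]=25 take 18, i++
i=3 j=2: A[i]=23<=B[j]=25 take 23, i++
i=4 j=2: A[i]=24<=B[j]=25 take 24, i++
i=5 j=2: A[i]=34>B[j]=25 take 25, j++
i=5 j=3: A[i]=34>B[j]=28 take 28, j++
i=5 j=4: A[i]=34>B[j]=30 take 30, j++
i=5 j=5: B done, take A[i]=34, i++

[6, 16, 18, 23, 24, 25, 28, 30, 34]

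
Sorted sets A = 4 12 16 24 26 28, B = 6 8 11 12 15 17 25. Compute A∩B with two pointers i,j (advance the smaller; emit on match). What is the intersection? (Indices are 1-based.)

intersection = [12]

i=1 j=1: 4<6, i++
i=2 j=1: 12>6, j++
i=2 j=2: 12>8, j++
i=2 j=3: 12>11, j++
i=2 j=4: 12==12 emit, i++,j++
i=3 j=5: 16>15, j++
i=3 j=6: 16<17, i++
i=4 j=6: 24>17, j++
i=4 j=7: 24<25, i++
i=5 j=7: 26>25, j++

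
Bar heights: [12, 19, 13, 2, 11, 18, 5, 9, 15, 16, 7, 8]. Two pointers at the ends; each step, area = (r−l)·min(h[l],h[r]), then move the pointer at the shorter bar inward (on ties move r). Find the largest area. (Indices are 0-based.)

l=0 r=11: min(12,8)*11=88 best=88 *, r--
l=0 r=10: min(12,7)*10=70 best=88, r--
l=0 r=9: min(12,16)*9=108 best=108 *, l++
l=1 r=9: min(19,16)*8=128 best=128 *, r--
l=1 r=8: min(19,15)*7=105 best=128, r--
l=1 r=7: min(19,9)*6=54 best=128, r--
l=1 r=6: min(19,5)*5=25 best=128, r--
l=1 r=5: min(19,18)*4=72 best=128, r--
l=1 r=4: min(19,11)*3=33 best=128, r--
l=1 r=3: min(19,2)*2=4 best=128, r--
l=1 r=2: min(19,13)*1=13 best=128, r--

max area = 128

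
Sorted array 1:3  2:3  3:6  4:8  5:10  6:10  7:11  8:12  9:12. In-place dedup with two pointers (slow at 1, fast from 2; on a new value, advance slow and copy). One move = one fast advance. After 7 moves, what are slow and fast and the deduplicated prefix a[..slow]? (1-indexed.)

slow=1 fast=2: a[fast]=3=a[slow] dup, fast++
slow=1 fast=3: a[fast]=6≠a[slow]=3 write a[2]=6, slow++,fast++
slow=2 fast=4: a[fast]=8≠a[slow]=6 write a[3]=8, slow++,fast++
slow=3 fast=5: a[fast]=10≠a[slow]=8 write a[4]=10, slow++,fast++
slow=4 fast=6: a[fast]=10=a[slow] dup, fast++
slow=4 fast=7: a[fast]=11≠a[slow]=10 write a[5]=11, slow++,fast++
slow=5 fast=8: a[fast]=12≠a[slow]=11 write a[6]=12, slow++,fast++

slow=6, fast=9, prefix=[3, 6, 8, 10, 11, 12]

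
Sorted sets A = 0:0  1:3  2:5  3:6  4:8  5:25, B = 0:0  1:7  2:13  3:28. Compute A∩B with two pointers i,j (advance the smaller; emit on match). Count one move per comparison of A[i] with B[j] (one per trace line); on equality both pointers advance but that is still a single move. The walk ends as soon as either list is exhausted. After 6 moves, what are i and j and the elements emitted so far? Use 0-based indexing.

i=5, j=2, emitted=[0]

[i=0,j=0] 0==0 emit → i++,j++
[i=1,j=1] 3<7 → i++
[i=2,j=1] 5<7 → i++
[i=3,j=1] 6<7 → i++
[i=4,j=1] 8>7 → j++
[i=4,j=2] 8<13 → i++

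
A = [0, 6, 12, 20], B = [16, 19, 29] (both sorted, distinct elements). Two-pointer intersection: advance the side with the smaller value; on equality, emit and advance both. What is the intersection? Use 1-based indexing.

i=1 j=1: 0<16, i++
i=2 j=1: 6<16, i++
i=3 j=1: 12<16, i++
i=4 j=1: 20>16, j++
i=4 j=2: 20>19, j++
i=4 j=3: 20<29, i++

intersection = []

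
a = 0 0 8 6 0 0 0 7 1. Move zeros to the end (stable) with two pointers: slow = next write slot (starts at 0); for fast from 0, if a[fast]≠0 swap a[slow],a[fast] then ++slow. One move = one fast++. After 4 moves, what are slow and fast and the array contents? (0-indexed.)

slow=2, fast=4, a=[8, 6, 0, 0, 0, 0, 0, 7, 1]

(s=0,f=0) a[fast]=0 → fast++
(s=0,f=1) a[fast]=0 → fast++
(s=0,f=2) a[fast]=8≠0 swap→a[0]=8 → slow++,fast++
(s=1,f=3) a[fast]=6≠0 swap→a[1]=6 → slow++,fast++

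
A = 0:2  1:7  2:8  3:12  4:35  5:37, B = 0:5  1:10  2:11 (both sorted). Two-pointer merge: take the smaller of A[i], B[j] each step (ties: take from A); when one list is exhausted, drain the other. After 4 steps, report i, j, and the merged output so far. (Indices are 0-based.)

i=3, j=1, merged so far=[2, 5, 7, 8]

[i=0,j=0] A[i]=2<=B[j]=5 take 2 → i++
[i=1,j=0] A[i]=7>B[j]=5 take 5 → j++
[i=1,j=1] A[i]=7<=B[j]=10 take 7 → i++
[i=2,j=1] A[i]=8<=B[j]=10 take 8 → i++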